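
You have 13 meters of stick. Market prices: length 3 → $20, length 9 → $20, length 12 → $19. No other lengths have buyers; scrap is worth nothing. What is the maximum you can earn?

Consider every possible first cut. f[k] is the best of p[i]+f[k−i] over all sellable i≤k.
f[1] = 0
f[2] = 0
f[3] = 20
f[4] = 20
f[5] = 20
f[6] = 40  (first piece 3, then f[3]=20)
f[7] = 40
f[8] = 40
f[9] = max(20+40, 20+0) = 60
f[10] = max(20+40, 20+0) = 60
f[11] = max(20+40, 20+0) = 60
f[12] = max(20+60, 20+20, 19+0) = 80
f[13] = max(20+60, 20+20, 19+0) = 80
One optimal cutting: pieces 3 + 3 + 3 + 3 with 1 meter of scrap → $80.

80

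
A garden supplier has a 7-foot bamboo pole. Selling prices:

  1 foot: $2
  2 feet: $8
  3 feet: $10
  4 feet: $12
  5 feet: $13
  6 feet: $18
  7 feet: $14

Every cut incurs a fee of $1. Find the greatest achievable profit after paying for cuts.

Build net[k] bottom-up: net[k] = max over allowed piece i of (p[i] + net[k−i]) − 1 per cut.
net[1] = 2
net[2] = 8
net[3] = 10
net[4] = 15  (first piece 2, then net[2]=8)
net[5] = 17  (first piece 2, then net[3]=10)
net[6] = 22  (first piece 2, then net[4]=15)
net[7] = 24  (first piece 2, then net[5]=17)
One optimal plan: pieces 3 + 2 + 2 (2 cuts) → $26 − $2 = $24.

24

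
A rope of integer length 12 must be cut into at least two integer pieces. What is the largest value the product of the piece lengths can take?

Fill g[k] for k=2..12: at each k try every first piece i and multiply by the better of (k−i) uncut or g[k−i].
Small cases: g[2]=1, g[3]=2, g[4]=4, g[5]=6.
g[6] = max(1·6, 2·4, 3·3, 4·2, 5·1) = 9
g[7] = max(1·9, 2·6, 3·4, 4·3, 5·2, 6·1) = 12
g[8] = max(1·12, 2·9, 3·6, …, 6·2, 7·1) = 18
g[9] = max(1·18, 2·12, 3·9, …, 7·2, 8·1) = 27
g[10] = max(1·27, 2·18, 3·12, …, 8·2, 9·1) = 36
g[11] = max(1·36, 2·27, 3·18, …, 9·2, 10·1) = 54
g[12] = max(1·54, 2·36, 3·27, …, 10·2, 11·1) = 81
One optimal split: 3 + 3 + 3 + 3; product 3·3·3·3 = 81.

81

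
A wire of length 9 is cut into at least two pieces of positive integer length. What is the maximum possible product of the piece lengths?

27

Let m[k] be the best product for length k (with at least one cut). For each first piece i, the rest contributes max(k−i, m[k−i]).
Small cases: m[2]=1, m[3]=2, m[4]=4.
m[5] = max(1*4, 2*3, 3*2, 4*1) = 6
m[6] = max(1*6, 2*4, 3*3, 4*2, 5*1) = 9
m[7] = max(1*9, 2*6, 3*4, 4*3, 5*2, 6*1) = 12
m[8] = max(1*12, 2*9, 3*6, …, 6*2, 7*1) = 18
m[9] = max(1*18, 2*12, 3*9, …, 7*2, 8*1) = 27
One optimal split: 3 + 3 + 3; product 3*3*3 = 27.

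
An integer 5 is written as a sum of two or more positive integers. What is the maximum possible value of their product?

6

Define g[k] = max over 1≤i<k of i · max(k−i, g[k−i]); the inner max lets the remainder stay uncut if that's better.
g[2] = 1·max(1,0) = 1·1 = 1
g[3] = max(1·2, 2·1) = 2
g[4] = max(1·3, 2·2, 3·1) = 4
g[5] = max(1·4, 2·3, 3·2, 4·1) = 6
One optimal split: 3 + 2; product 3·2 = 6.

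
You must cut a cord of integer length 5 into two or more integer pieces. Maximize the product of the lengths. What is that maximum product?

Fill prod[k] for k=2..5: at each k try every first piece i and multiply by the better of (k−i) uncut or prod[k−i].
prod[2] = 1*max(1,0) = 1*1 = 1
prod[3] = max(1*2, 2*1) = 2
prod[4] = max(1*3, 2*2, 3*1) = 4
prod[5] = max(1*4, 2*3, 3*2, 4*1) = 6
One optimal split: 3 + 2; product 3*2 = 6.

6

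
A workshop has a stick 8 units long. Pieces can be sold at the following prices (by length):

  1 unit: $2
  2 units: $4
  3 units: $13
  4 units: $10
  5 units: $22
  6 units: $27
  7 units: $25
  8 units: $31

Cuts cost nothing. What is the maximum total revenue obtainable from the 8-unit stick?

Consider every possible first cut. best[k] is the best of p[i]+best[k−i] over all sellable i≤k.
best[1] = 2
best[2] = max(2+2, 4+0) = 4
best[3] = max(2+4, 4+2, 13+0) = 13
best[4] = max(2+13, 4+4, 13+2, 10+0) = 15
best[5] = max(2+15, 4+13, 13+4, 10+2, 22+0) = 22
best[6] = max(2+22, 4+15, 13+13, 10+4, 22+2, 27+0) = 27
best[7] = max(2+27, 4+22, 13+15, …, 27+2, 25+0) = 29
best[8] = max(2+29, 4+27, 13+22, …, 25+2, 31+0) = 35
One optimal cutting: 5 + 3 → $22 + $13 = $35.

35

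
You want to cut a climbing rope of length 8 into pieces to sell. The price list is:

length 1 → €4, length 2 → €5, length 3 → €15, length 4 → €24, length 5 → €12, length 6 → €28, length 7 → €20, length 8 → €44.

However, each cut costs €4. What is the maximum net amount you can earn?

44

Let v[k] be the best obtainable value from length k. For each k, try every first piece i and keep the best of price[i] + v[k−i] minus the 4 cut fee when i<k.
v[1] = 4
v[2] = 5
v[3] = 15
v[4] = 24
v[5] = 24  (first piece 1, then v[4]=24)
v[6] = 28
v[7] = 35  (first piece 3, then v[4]=24)
v[8] = 44  (first piece 4, then v[4]=24)
One optimal plan: pieces 4 + 4 (1 cut) → €48 − €4 = €44.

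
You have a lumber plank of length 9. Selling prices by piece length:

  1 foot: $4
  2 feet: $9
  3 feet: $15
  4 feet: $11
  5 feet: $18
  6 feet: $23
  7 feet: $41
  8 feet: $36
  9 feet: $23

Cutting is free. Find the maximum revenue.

Build v[k] bottom-up: v[k] = max over allowed piece i of (p[i] + v[k−i]).
v[1] = 4
v[2] = max(4+4, 9+0) = 9
v[3] = max(4+9, 9+4, 15+0) = 15
v[4] = max(4+15, 9+9, 15+4, 11+0) = 19
v[5] = max(4+19, 9+15, 15+9, 11+4, 18+0) = 24
v[6] = max(4+24, 9+19, 15+15, 11+9, 18+4, 23+0) = 30
v[7] = max(4+30, 9+24, 15+19, …, 23+4, 41+0) = 41
v[8] = max(4+41, 9+30, 15+24, …, 41+4, 36+0) = 45
v[9] = max(4+45, 9+41, 15+30, …, 36+4, 23+0) = 50
One optimal cutting: 7 + 2 → $41 + $9 = $50.

50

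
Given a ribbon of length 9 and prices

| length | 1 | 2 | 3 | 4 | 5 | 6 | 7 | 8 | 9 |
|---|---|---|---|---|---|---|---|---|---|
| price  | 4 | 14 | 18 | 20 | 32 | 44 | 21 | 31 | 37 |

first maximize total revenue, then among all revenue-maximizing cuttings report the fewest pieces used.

Build r[k] bottom-up: r[k] = max over allowed piece i of (p[i] + r[k−i]).
r[1] = 4
r[2] = max(4+4, 14+0) = 14
r[3] = max(4+14, 14+4, 18+0) = 18
r[4] = max(4+18, 14+14, 18+4, 20+0) = 28
r[5] = max(4+28, 14+18, 18+14, 20+4, 32+0) = 32
r[6] = max(4+32, 14+28, 18+18, 20+14, 32+4, 44+0) = 44
r[7] = max(4+44, 14+32, 18+28, …, 44+4, 21+0) = 48
r[8] = max(4+48, 14+44, 18+32, …, 21+4, 31+0) = 58
r[9] = max(4+58, 14+48, 18+44, …, 31+4, 37+0) = 62
Maximum revenue is ¢62.
Now minimize piece count subject to staying optimal: for each k, pieces[k] = 1 + min over i with p[i]+r[k−i]=r[k] of pieces[k−i].
pieces[6] = 1
pieces[7] = 2
pieces[8] = 2
pieces[9] = 2

2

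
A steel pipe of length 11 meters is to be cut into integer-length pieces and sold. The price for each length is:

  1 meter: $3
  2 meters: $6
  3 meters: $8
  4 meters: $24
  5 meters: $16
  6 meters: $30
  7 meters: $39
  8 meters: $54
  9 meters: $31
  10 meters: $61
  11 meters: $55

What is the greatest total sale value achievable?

64

Let best[k] be the best obtainable value from length k. For each k, try every first piece i and keep the best of price[i] + best[k−i].
best[1] = 3
best[2] = 6  (first piece 1, then best[1]=3)
best[3] = 9  (first piece 1, then best[2]=6)
best[4] = 24
best[5] = 27  (first piece 1, then best[4]=24)
best[6] = 30  (first piece 1, then best[5]=27)
best[7] = 39
best[8] = 54
best[9] = 57  (first piece 1, then best[8]=54)
best[10] = 61
best[11] = 64  (first piece 1, then best[10]=61)
One optimal cutting: 10 + 1 → $61 + $3 = $64.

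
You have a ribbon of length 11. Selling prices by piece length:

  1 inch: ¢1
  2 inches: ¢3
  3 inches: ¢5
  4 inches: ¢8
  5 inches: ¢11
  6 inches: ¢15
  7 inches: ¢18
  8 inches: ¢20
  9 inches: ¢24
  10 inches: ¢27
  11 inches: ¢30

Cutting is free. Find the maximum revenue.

30

Consider every possible first cut. R[k] is the best of p[i]+R[k−i] over all sellable i≤k.
R[1] = 1
R[2] = max(1+1, 3+0) = 3
R[3] = max(1+3, 3+1, 5+0) = 5
R[4] = max(1+5, 3+3, 5+1, 8+0) = 8
R[5] = max(1+8, 3+5, 5+3, 8+1, 11+0) = 11
R[6] = max(1+11, 3+8, 5+5, 8+3, 11+1, 15+0) = 15
R[7] = max(1+15, 3+11, 5+8, …, 15+1, 18+0) = 18
R[8] = max(1+18, 3+15, 5+11, …, 18+1, 20+0) = 20
R[9] = max(1+20, 3+18, 5+15, …, 20+1, 24+0) = 24
R[10] = max(1+24, 3+20, 5+18, …, 24+1, 27+0) = 27
R[11] = max(1+27, 3+24, 5+20, …, 27+1, 30+0) = 30
Best is to sell the whole 11-inch piece uncut for ¢30.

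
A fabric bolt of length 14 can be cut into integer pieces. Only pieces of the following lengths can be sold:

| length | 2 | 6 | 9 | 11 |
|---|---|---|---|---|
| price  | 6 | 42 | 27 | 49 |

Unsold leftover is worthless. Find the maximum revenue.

Consider every possible first cut. r[k] is the best of p[i]+r[k−i] over all sellable i≤k.
r[1] = 0
r[2] = 6
r[3] = 6
r[4] = 12  (first piece 2, then r[2]=6)
r[5] = 12
r[6] = 42
r[7] = 42
r[8] = 48  (first piece 2, then r[6]=42)
r[9] = 48
r[10] = 54  (first piece 2, then r[8]=48)
r[11] = 54
r[12] = 84  (first piece 6, then r[6]=42)
r[13] = 84
r[14] = 90  (first piece 2, then r[12]=84)
One optimal cutting: 6 + 6 + 2 → $90.

90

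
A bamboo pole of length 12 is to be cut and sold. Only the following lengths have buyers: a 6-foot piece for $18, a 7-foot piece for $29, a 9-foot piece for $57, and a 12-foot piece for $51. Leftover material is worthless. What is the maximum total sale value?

57

Build best[k] bottom-up: best[k] = max over allowed piece i of (p[i] + best[k−i]).
best[1] = 0
best[2] = 0
best[3] = 0
best[4] = 0
best[5] = 0
best[6] = 18
best[7] = max(18+0, 29+0) = 29
best[8] = max(18+0, 29+0) = 29
best[9] = max(18+0, 29+0, 57+0) = 57
best[10] = max(18+0, 29+0, 57+0) = 57
best[11] = max(18+0, 29+0, 57+0) = 57
best[12] = max(18+18, 29+0, 57+0, 51+0) = 57
One optimal cutting: pieces 9 with 3 feet of scrap → $57.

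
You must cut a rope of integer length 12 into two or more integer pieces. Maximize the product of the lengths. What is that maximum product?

81

Define g[k] = max over 1≤i<k of i · max(k−i, g[k−i]); the inner max lets the remainder stay uncut if that's better.
g[2] = 1·max(1,0) = 1·1 = 1
g[3] = 1·max(2,1) = 1·2 = 2
g[4] = 2·max(2,1) = 2·2 = 4
g[5] = 2·max(3,2) = 2·3 = 6
g[6] = 3·max(3,2) = 3·3 = 9
g[7] = 2·max(5,6) = 2·6 = 12
g[8] = 2·max(6,9) = 2·9 = 18
g[9] = 3·max(6,9) = 3·9 = 27
g[10] = 2·max(8,18) = 2·18 = 36
g[11] = 2·max(9,27) = 2·27 = 54
g[12] = 3·max(9,27) = 3·27 = 81
One optimal split: 3 + 3 + 3 + 3; product 3·3·3·3 = 81.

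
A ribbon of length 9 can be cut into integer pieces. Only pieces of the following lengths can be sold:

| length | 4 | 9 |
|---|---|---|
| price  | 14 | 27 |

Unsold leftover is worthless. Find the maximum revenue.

28

Let best[k] be the best obtainable value from length k. For each k, try every first piece i and keep the best of price[i] + best[k−i].
best[1] = 0
best[2] = 0
best[3] = 0
best[4] = 14
best[5] = 14
best[6] = 14
best[7] = 14
best[8] = 28  (first piece 4, then best[4]=14)
best[9] = 28
One optimal cutting: pieces 4 + 4 with 1 inch of scrap → ¢28.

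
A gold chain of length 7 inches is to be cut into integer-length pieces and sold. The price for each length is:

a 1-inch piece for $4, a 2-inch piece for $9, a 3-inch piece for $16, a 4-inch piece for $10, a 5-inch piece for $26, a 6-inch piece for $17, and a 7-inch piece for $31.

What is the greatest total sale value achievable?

Consider every possible first cut. best[k] is the best of p[i]+best[k−i] over all sellable i≤k.
best[1] = 4
best[2] = max(4+4, 9+0) = 9
best[3] = max(4+9, 9+4, 16+0) = 16
best[4] = max(4+16, 9+9, 16+4, 10+0) = 20
best[5] = max(4+20, 9+16, 16+9, 10+4, 26+0) = 26
best[6] = max(4+26, 9+20, 16+16, 10+9, 26+4, 17+0) = 32
best[7] = max(4+32, 9+26, 16+20, …, 17+4, 31+0) = 36
One optimal cutting: 3 + 3 + 1 → $16 + $16 + $4 = $36.

36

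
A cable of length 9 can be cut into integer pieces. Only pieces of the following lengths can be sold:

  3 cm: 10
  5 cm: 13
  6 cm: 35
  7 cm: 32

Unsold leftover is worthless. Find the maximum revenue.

45

Consider every possible first cut. r[k] is the best of p[i]+r[k−i] over all sellable i≤k.
r[1] = 0
r[2] = 0
r[3] = 10
r[4] = 10
r[5] = max(10+0, 13+0) = 13
r[6] = max(10+10, 13+0, 35+0) = 35
r[7] = max(10+10, 13+0, 35+0, 32+0) = 35
r[8] = max(10+13, 13+10, 35+0, 32+0) = 35
r[9] = max(10+35, 13+10, 35+10, 32+0) = 45
One optimal cutting: 6 + 3 → 45.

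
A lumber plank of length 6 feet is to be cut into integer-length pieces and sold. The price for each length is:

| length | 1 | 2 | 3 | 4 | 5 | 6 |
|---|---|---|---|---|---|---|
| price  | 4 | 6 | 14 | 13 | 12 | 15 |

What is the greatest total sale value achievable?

Consider every possible first cut. v[k] is the best of p[i]+v[k−i] over all sellable i≤k.
v[1] = 4
v[2] = max(4+4, 6+0) = 8
v[3] = max(4+8, 6+4, 14+0) = 14
v[4] = max(4+14, 6+8, 14+4, 13+0) = 18
v[5] = max(4+18, 6+14, 14+8, 13+4, 12+0) = 22
v[6] = max(4+22, 6+18, 14+14, 13+8, 12+4, 15+0) = 28
One optimal cutting: 3 + 3 → $14 + $14 = $28.

28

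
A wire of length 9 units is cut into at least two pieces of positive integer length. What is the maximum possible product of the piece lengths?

Define g[k] = max over 1≤i<k of i · max(k−i, g[k−i]); the inner max lets the remainder stay uncut if that's better.
g[2] = 1×max(1,0) = 1×1 = 1
g[3] = max(1×2, 2×1) = 2
g[4] = max(1×3, 2×2, 3×1) = 4
g[5] = max(1×4, 2×3, 3×2, 4×1) = 6
g[6] = max(1×6, 2×4, 3×3, 4×2, 5×1) = 9
g[7] = max(1×9, 2×6, 3×4, 4×3, 5×2, 6×1) = 12
g[8] = max(1×12, 2×9, 3×6, …, 6×2, 7×1) = 18
g[9] = max(1×18, 2×12, 3×9, …, 7×2, 8×1) = 27
One optimal split: 3 + 3 + 3; product 3×3×3 = 27.

27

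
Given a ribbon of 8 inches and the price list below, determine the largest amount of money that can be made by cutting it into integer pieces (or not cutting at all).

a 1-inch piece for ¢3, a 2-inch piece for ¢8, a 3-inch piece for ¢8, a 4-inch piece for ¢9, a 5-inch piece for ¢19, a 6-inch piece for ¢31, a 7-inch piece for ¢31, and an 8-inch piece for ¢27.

39

Let r[k] be the best obtainable value from length k. For each k, try every first piece i and keep the best of price[i] + r[k−i].
r[1] = 3
r[2] = 8
r[3] = 11  (first piece 1, then r[2]=8)
r[4] = 16  (first piece 2, then r[2]=8)
r[5] = 19  (first piece 1, then r[4]=16)
r[6] = 31
r[7] = 34  (first piece 1, then r[6]=31)
r[8] = 39  (first piece 2, then r[6]=31)
One optimal cutting: 6 + 2 → ¢31 + ¢8 = ¢39.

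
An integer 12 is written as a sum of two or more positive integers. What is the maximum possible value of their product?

Fill g[k] for k=2..12: at each k try every first piece i and multiply by the better of (k−i) uncut or g[k−i].
g[2] = 1·max(1,0) = 1·1 = 1
g[3] = 1·max(2,1) = 1·2 = 2
g[4] = 2·max(2,1) = 2·2 = 4
g[5] = 2·max(3,2) = 2·3 = 6
g[6] = 3·max(3,2) = 3·3 = 9
g[7] = 2·max(5,6) = 2·6 = 12
g[8] = 2·max(6,9) = 2·9 = 18
g[9] = 3·max(6,9) = 3·9 = 27
g[10] = 2·max(8,18) = 2·18 = 36
g[11] = 2·max(9,27) = 2·27 = 54
g[12] = 3·max(9,27) = 3·27 = 81
One optimal split: 3 + 3 + 3 + 3; product 3·3·3·3 = 81.

81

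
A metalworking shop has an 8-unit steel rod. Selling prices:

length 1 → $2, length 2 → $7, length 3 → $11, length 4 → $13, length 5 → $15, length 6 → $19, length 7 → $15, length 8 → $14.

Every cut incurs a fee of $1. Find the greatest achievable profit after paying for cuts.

27

Consider every possible first cut. r[k] is the best of p[i]+r[k−i] over all sellable i≤k, charging 1 whenever i<k.
r[1] = 2
r[2] = 7
r[3] = 11
r[4] = 13  (first piece 2, then r[2]=7)
r[5] = 17  (first piece 2, then r[3]=11)
r[6] = 21  (first piece 3, then r[3]=11)
r[7] = 23  (first piece 2, then r[5]=17)
r[8] = 27  (first piece 2, then r[6]=21)
One optimal plan: pieces 3 + 3 + 2 (2 cuts) → $29 − $2 = $27.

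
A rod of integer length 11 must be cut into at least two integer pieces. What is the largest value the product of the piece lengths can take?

54

Define P[k] = max over 1≤i<k of i · max(k−i, P[k−i]); the inner max lets the remainder stay uncut if that's better.
P[2] = 1×max(1,0) = 1×1 = 1
P[3] = 1×max(2,1) = 1×2 = 2
P[4] = 2×max(2,1) = 2×2 = 4
P[5] = 2×max(3,2) = 2×3 = 6
P[6] = 3×max(3,2) = 3×3 = 9
P[7] = 2×max(5,6) = 2×6 = 12
P[8] = 2×max(6,9) = 2×9 = 18
P[9] = 3×max(6,9) = 3×9 = 27
P[10] = 2×max(8,18) = 2×18 = 36
P[11] = 2×max(9,27) = 2×27 = 54
One optimal split: 3 + 3 + 3 + 2; product 3×3×3×2 = 54.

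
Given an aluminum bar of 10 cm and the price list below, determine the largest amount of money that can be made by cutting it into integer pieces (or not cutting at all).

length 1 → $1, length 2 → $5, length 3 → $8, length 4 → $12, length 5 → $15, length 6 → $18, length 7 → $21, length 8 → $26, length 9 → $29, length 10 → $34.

Let v[k] be the best obtainable value from length k. For each k, try every first piece i and keep the best of price[i] + v[k−i].
v[1] = 1
v[2] = 5
v[3] = 8
v[4] = 12
v[5] = 15
v[6] = 18
v[7] = 21
v[8] = 26
v[9] = 29
v[10] = 34
Best is to sell the whole 10-cm piece uncut for $34.

34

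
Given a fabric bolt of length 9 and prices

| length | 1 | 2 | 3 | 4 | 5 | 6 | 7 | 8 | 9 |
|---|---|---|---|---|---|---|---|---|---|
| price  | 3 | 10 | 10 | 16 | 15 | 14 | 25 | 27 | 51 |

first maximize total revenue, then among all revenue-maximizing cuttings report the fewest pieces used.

Let r[k] be the best obtainable value from length k. For each k, try every first piece i and keep the best of price[i] + r[k−i].
r[1] = 3
r[2] = 10
r[3] = 13  (first piece 1, then r[2]=10)
r[4] = 20  (first piece 2, then r[2]=10)
r[5] = 23  (first piece 1, then r[4]=20)
r[6] = 30  (first piece 2, then r[4]=20)
r[7] = 33  (first piece 1, then r[6]=30)
r[8] = 40  (first piece 2, then r[6]=30)
r[9] = 51
Maximum revenue is $51.
Now minimize piece count subject to staying optimal: for each k, pieces[k] = 1 + min over i with p[i]+r[k−i]=r[k] of pieces[k−i].
pieces[6] = 3
pieces[7] = 4
pieces[8] = 4
pieces[9] = 1

1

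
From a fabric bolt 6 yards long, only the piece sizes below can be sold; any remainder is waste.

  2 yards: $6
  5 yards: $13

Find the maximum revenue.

Consider every possible first cut. best[k] is the best of p[i]+best[k−i] over all sellable i≤k.
best[1] = 0
best[2] = 6
best[3] = 6
best[4] = 12  (first piece 2, then best[2]=6)
best[5] = 13
best[6] = 18  (first piece 2, then best[4]=12)
One optimal cutting: 2 + 2 + 2 → $18.

18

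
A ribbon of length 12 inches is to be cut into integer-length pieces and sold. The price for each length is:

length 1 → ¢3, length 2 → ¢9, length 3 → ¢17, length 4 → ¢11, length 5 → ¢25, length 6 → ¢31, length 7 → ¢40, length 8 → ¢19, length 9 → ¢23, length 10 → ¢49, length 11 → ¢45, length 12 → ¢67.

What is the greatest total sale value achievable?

Let r[k] be the best obtainable value from length k. For each k, try every first piece i and keep the best of price[i] + r[k−i].
r[1] = 3
r[2] = max(3+3, 9+0) = 9
r[3] = max(3+9, 9+3, 17+0) = 17
r[4] = max(3+17, 9+9, 17+3, 11+0) = 20
r[5] = max(3+20, 9+17, 17+9, 11+3, 25+0) = 26
r[6] = max(3+26, 9+20, 17+17, 11+9, 25+3, 31+0) = 34
r[7] = max(3+34, 9+26, 17+20, …, 31+3, 40+0) = 40
r[8] = max(3+40, 9+34, 17+26, …, 40+3, 19+0) = 43
r[9] = max(3+43, 9+40, 17+34, …, 19+3, 23+0) = 51
r[10] = max(3+51, 9+43, 17+40, …, 23+3, 49+0) = 57
r[11] = max(3+57, 9+51, 17+43, …, 49+3, 45+0) = 60
r[12] = max(3+60, 9+57, 17+51, …, 45+3, 67+0) = 68
One optimal cutting: 3 + 3 + 3 + 3 → ¢17 + ¢17 + ¢17 + ¢17 = ¢68.

68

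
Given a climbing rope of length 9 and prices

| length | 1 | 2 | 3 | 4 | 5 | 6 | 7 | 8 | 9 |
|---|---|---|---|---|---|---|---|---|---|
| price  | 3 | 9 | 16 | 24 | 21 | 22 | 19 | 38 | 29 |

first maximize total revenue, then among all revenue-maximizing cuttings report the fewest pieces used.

3

Let r[k] be the best obtainable value from length k. For each k, try every first piece i and keep the best of price[i] + r[k−i].
r[1] = 3
r[2] = max(3+3, 9+0) = 9
r[3] = max(3+9, 9+3, 16+0) = 16
r[4] = max(3+16, 9+9, 16+3, 24+0) = 24
r[5] = max(3+24, 9+16, 16+9, 24+3, 21+0) = 27
r[6] = max(3+27, 9+24, 16+16, 24+9, 21+3, 22+0) = 33
r[7] = max(3+33, 9+27, 16+24, …, 22+3, 19+0) = 40
r[8] = max(3+40, 9+33, 16+27, …, 19+3, 38+0) = 48
r[9] = max(3+48, 9+40, 16+33, …, 38+3, 29+0) = 51
Maximum revenue is €51.
Now minimize piece count subject to staying optimal: for each k, pieces[k] = 1 + min over i with p[i]+r[k−i]=r[k] of pieces[k−i].
pieces[6] = 2
pieces[7] = 2
pieces[8] = 2
pieces[9] = 3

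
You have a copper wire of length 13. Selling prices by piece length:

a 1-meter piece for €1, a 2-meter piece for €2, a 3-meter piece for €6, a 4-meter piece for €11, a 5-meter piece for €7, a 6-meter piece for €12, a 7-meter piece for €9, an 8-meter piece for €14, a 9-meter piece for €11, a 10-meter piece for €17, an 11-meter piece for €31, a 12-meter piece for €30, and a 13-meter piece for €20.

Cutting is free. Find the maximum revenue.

34

Consider every possible first cut. r[k] is the best of p[i]+r[k−i] over all sellable i≤k.
r[1] = 1
r[2] = max(1+1, 2+0) = 2
r[3] = max(1+2, 2+1, 6+0) = 6
r[4] = max(1+6, 2+2, 6+1, 11+0) = 11
r[5] = max(1+11, 2+6, 6+2, 11+1, 7+0) = 12
r[6] = max(1+12, 2+11, 6+6, 11+2, 7+1, 12+0) = 13
r[7] = max(1+13, 2+12, 6+11, …, 12+1, 9+0) = 17
r[8] = max(1+17, 2+13, 6+12, …, 9+1, 14+0) = 22
r[9] = max(1+22, 2+17, 6+13, …, 14+1, 11+0) = 23
r[10] = max(1+23, 2+22, 6+17, …, 11+1, 17+0) = 24
r[11] = max(1+24, 2+23, 6+22, …, 17+1, 31+0) = 31
r[12] = max(1+31, 2+24, 6+23, …, 31+1, 30+0) = 33
r[13] = max(1+33, 2+31, 6+24, …, 30+1, 20+0) = 34
One optimal cutting: 4 + 4 + 4 + 1 → €11 + €11 + €11 + €1 = €34.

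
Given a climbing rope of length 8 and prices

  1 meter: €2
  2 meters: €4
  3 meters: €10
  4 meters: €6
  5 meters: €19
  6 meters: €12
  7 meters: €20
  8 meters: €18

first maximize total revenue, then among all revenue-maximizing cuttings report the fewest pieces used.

Consider every possible first cut. r[k] is the best of p[i]+r[k−i] over all sellable i≤k.
r[1] = 2
r[2] = 4  (first piece 1, then r[1]=2)
r[3] = 10
r[4] = 12  (first piece 1, then r[3]=10)
r[5] = 19
r[6] = 21  (first piece 1, then r[5]=19)
r[7] = 23  (first piece 1, then r[6]=21)
r[8] = 29  (first piece 3, then r[5]=19)
Maximum revenue is €29.
Now minimize piece count subject to staying optimal: for each k, pieces[k] = 1 + min over i with p[i]+r[k−i]=r[k] of pieces[k−i].
pieces[5] = 1
pieces[6] = 2
pieces[7] = 2
pieces[8] = 2

2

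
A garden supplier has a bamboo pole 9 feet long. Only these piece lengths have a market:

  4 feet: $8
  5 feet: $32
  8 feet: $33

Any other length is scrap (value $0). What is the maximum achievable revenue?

40

Consider every possible first cut. r[k] is the best of p[i]+r[k−i] over all sellable i≤k.
r[1] = 0
r[2] = 0
r[3] = 0
r[4] = 8
r[5] = 32
r[6] = 32
r[7] = 32
r[8] = 33
r[9] = 40  (first piece 4, then r[5]=32)
One optimal cutting: 5 + 4 → $40.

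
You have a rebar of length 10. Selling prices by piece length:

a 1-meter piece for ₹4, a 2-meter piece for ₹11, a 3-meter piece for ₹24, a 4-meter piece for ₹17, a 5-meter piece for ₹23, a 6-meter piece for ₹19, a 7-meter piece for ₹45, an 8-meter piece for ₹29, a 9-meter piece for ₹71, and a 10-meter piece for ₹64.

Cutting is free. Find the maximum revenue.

Build R[k] bottom-up: R[k] = max over allowed piece i of (p[i] + R[k−i]).
R[1] = 4
R[2] = max(4+4, 11+0) = 11
R[3] = max(4+11, 11+4, 24+0) = 24
R[4] = max(4+24, 11+11, 24+4, 17+0) = 28
R[5] = max(4+28, 11+24, 24+11, 17+4, 23+0) = 35
R[6] = max(4+35, 11+28, 24+24, 17+11, 23+4, 19+0) = 48
R[7] = max(4+48, 11+35, 24+28, …, 19+4, 45+0) = 52
R[8] = max(4+52, 11+48, 24+35, …, 45+4, 29+0) = 59
R[9] = max(4+59, 11+52, 24+48, …, 29+4, 71+0) = 72
R[10] = max(4+72, 11+59, 24+52, …, 71+4, 64+0) = 76
One optimal cutting: 3 + 3 + 3 + 1 → ₹24 + ₹24 + ₹24 + ₹4 = ₹76.

76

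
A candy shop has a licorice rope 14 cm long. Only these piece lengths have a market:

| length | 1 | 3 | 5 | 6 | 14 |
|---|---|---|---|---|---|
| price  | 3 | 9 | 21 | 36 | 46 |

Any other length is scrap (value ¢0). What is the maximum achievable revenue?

Consider every possible first cut. f[k] is the best of p[i]+f[k−i] over all sellable i≤k.
f[1] = 3
f[2] = 6  (first piece 1, then f[1]=3)
f[3] = max(3+6, 9+0) = 9
f[4] = max(3+9, 9+3) = 12
f[5] = max(3+12, 9+6, 21+0) = 21
f[6] = max(3+21, 9+9, 21+3, 36+0) = 36
f[7] = max(3+36, 9+12, 21+6, 36+3) = 39
f[8] = max(3+39, 9+21, 21+9, 36+6) = 42
f[9] = max(3+42, 9+36, 21+12, 36+9) = 45
f[10] = max(3+45, 9+39, 21+21, 36+12) = 48
f[11] = max(3+48, 9+42, 21+36, 36+21) = 57
f[12] = max(3+57, 9+45, 21+39, 36+36) = 72
f[13] = max(3+72, 9+48, 21+42, 36+39) = 75
f[14] = max(3+75, 9+57, 21+45, 36+42, 46+0) = 78
One optimal cutting: 6 + 6 + 1 + 1 → ¢78.

78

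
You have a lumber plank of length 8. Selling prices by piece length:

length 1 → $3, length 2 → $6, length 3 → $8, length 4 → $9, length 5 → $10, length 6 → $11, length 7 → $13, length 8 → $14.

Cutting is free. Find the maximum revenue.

Consider every possible first cut. r[k] is the best of p[i]+r[k−i] over all sellable i≤k.
r[1] = 3
r[2] = max(3+3, 6+0) = 6
r[3] = max(3+6, 6+3, 8+0) = 9
r[4] = max(3+9, 6+6, 8+3, 9+0) = 12
r[5] = max(3+12, 6+9, 8+6, 9+3, 10+0) = 15
r[6] = max(3+15, 6+12, 8+9, 9+6, 10+3, 11+0) = 18
r[7] = max(3+18, 6+15, 8+12, …, 11+3, 13+0) = 21
r[8] = max(3+21, 6+18, 8+15, …, 13+3, 14+0) = 24
One optimal cutting: 1 + 1 + 1 + 1 + 1 + 1 + 1 + 1 → $3 + $3 + $3 + $3 + $3 + $3 + $3 + $3 = $24.

24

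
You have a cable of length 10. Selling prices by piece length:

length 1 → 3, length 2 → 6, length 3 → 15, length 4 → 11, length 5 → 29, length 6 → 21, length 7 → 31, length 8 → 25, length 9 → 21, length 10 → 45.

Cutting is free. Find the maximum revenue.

Build v[k] bottom-up: v[k] = max over allowed piece i of (p[i] + v[k−i]).
v[1] = 3
v[2] = max(3+3, 6+0) = 6
v[3] = max(3+6, 6+3, 15+0) = 15
v[4] = max(3+15, 6+6, 15+3, 11+0) = 18
v[5] = max(3+18, 6+15, 15+6, 11+3, 29+0) = 29
v[6] = max(3+29, 6+18, 15+15, 11+6, 29+3, 21+0) = 32
v[7] = max(3+32, 6+29, 15+18, …, 21+3, 31+0) = 35
v[8] = max(3+35, 6+32, 15+29, …, 31+3, 25+0) = 44
v[9] = max(3+44, 6+35, 15+32, …, 25+3, 21+0) = 47
v[10] = max(3+47, 6+44, 15+35, …, 21+3, 45+0) = 58
One optimal cutting: 5 + 5 → 29 + 29 = 58.

58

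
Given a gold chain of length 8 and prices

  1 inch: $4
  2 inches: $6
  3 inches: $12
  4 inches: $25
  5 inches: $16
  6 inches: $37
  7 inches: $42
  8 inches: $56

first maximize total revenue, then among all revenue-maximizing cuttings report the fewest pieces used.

1

Let r[k] be the best obtainable value from length k. For each k, try every first piece i and keep the best of price[i] + r[k−i].
r[1] = 4
r[2] = 8  (first piece 1, then r[1]=4)
r[3] = 12  (first piece 1, then r[2]=8)
r[4] = 25
r[5] = 29  (first piece 1, then r[4]=25)
r[6] = 37
r[7] = 42
r[8] = 56
Maximum revenue is $56.
Now minimize piece count subject to staying optimal: for each k, pieces[k] = 1 + min over i with p[i]+r[k−i]=r[k] of pieces[k−i].
pieces[5] = 2
pieces[6] = 1
pieces[7] = 1
pieces[8] = 1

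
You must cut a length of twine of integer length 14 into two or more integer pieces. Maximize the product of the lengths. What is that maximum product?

Let g[k] be the best product for length k (with at least one cut). For each first piece i, the rest contributes max(k−i, g[k−i]).
Small cases: g[2]=1, g[3]=2, g[4]=4, g[5]=6, g[6]=9, g[7]=12, g[8]=18.
g[9] = 3*max(6,9) = 3*9 = 27
g[10] = 2*max(8,18) = 2*18 = 36
g[11] = 2*max(9,27) = 2*27 = 54
g[12] = 3*max(9,27) = 3*27 = 81
g[13] = 2*max(11,54) = 2*54 = 108
g[14] = 2*max(12,81) = 2*81 = 162
One optimal split: 3 + 3 + 3 + 3 + 2; product 3*3*3*3*2 = 162.

162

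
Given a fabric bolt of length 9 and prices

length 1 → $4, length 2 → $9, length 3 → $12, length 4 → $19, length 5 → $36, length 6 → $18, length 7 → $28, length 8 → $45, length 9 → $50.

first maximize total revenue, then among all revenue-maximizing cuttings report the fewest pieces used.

2

Let r[k] be the best obtainable value from length k. For each k, try every first piece i and keep the best of price[i] + r[k−i].
r[1] = 4
r[2] = 9
r[3] = 13  (first piece 1, then r[2]=9)
r[4] = 19
r[5] = 36
r[6] = 40  (first piece 1, then r[5]=36)
r[7] = 45  (first piece 2, then r[5]=36)
r[8] = 49  (first piece 1, then r[7]=45)
r[9] = 55  (first piece 4, then r[5]=36)
Maximum revenue is $55.
Now minimize piece count subject to staying optimal: for each k, pieces[k] = 1 + min over i with p[i]+r[k−i]=r[k] of pieces[k−i].
pieces[6] = 2
pieces[7] = 2
pieces[8] = 3
pieces[9] = 2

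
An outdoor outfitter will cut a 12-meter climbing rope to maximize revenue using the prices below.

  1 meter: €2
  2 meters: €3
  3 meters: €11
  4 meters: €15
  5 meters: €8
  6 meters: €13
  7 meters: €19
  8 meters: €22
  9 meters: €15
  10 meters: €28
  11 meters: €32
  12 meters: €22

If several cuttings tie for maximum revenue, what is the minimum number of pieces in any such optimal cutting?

Consider every possible first cut. r[k] is the best of p[i]+r[k−i] over all sellable i≤k.
r[1] = 2
r[2] = max(2+2, 3+0) = 4
r[3] = max(2+4, 3+2, 11+0) = 11
r[4] = max(2+11, 3+4, 11+2, 15+0) = 15
r[5] = max(2+15, 3+11, 11+4, 15+2, 8+0) = 17
r[6] = max(2+17, 3+15, 11+11, 15+4, 8+2, 13+0) = 22
r[7] = max(2+22, 3+17, 11+15, …, 13+2, 19+0) = 26
r[8] = max(2+26, 3+22, 11+17, …, 19+2, 22+0) = 30
r[9] = max(2+30, 3+26, 11+22, …, 22+2, 15+0) = 33
r[10] = max(2+33, 3+30, 11+26, …, 15+2, 28+0) = 37
r[11] = max(2+37, 3+33, 11+30, …, 28+2, 32+0) = 41
r[12] = max(2+41, 3+37, 11+33, …, 32+2, 22+0) = 45
Maximum revenue is €45.
Now minimize piece count subject to staying optimal: for each k, pieces[k] = 1 + min over i with p[i]+r[k−i]=r[k] of pieces[k−i].
pieces[9] = 3
pieces[10] = 3
pieces[11] = 3
pieces[12] = 3

3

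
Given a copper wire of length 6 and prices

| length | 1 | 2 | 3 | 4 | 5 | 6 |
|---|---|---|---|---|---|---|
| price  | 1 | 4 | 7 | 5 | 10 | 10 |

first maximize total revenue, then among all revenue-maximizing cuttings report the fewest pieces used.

2

Consider every possible first cut. r[k] is the best of p[i]+r[k−i] over all sellable i≤k.
r[1] = 1
r[2] = 4
r[3] = 7
r[4] = 8  (first piece 1, then r[3]=7)
r[5] = 11  (first piece 2, then r[3]=7)
r[6] = 14  (first piece 3, then r[3]=7)
Maximum revenue is €14.
Now minimize piece count subject to staying optimal: for each k, pieces[k] = 1 + min over i with p[i]+r[k−i]=r[k] of pieces[k−i].
pieces[3] = 1
pieces[4] = 2
pieces[5] = 2
pieces[6] = 2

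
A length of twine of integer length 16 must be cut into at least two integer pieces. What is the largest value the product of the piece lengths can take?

Let prod[k] be the best product for length k (with at least one cut). For each first piece i, the rest contributes max(k−i, prod[k−i]).
prod[2] = 1·max(1,0) = 1·1 = 1
prod[3] = max(1·2, 2·1) = 2
prod[4] = max(1·3, 2·2, 3·1) = 4
prod[5] = max(1·4, 2·3, 3·2, 4·1) = 6
prod[6] = max(1·6, 2·4, 3·3, 4·2, 5·1) = 9
prod[7] = max(1·9, 2·6, 3·4, 4·3, 5·2, 6·1) = 12
prod[8] = max(1·12, 2·9, 3·6, …, 6·2, 7·1) = 18
prod[9] = max(1·18, 2·12, 3·9, …, 7·2, 8·1) = 27
prod[10] = max(1·27, 2·18, 3·12, …, 8·2, 9·1) = 36
prod[11] = max(1·36, 2·27, 3·18, …, 9·2, 10·1) = 54
prod[12] = max(1·54, 2·36, 3·27, …, 10·2, 11·1) = 81
prod[13] = max(1·81, 2·54, 3·36, …, 11·2, 12·1) = 108
prod[14] = max(1·108, 2·81, 3·54, …, 12·2, 13·1) = 162
prod[15] = max(1·162, 2·108, 3·81, …, 13·2, 14·1) = 243
prod[16] = max(1·243, 2·162, 3·108, …, 14·2, 15·1) = 324
One optimal split: 3 + 3 + 3 + 3 + 2 + 2; product 3·3·3·3·2·2 = 324.

324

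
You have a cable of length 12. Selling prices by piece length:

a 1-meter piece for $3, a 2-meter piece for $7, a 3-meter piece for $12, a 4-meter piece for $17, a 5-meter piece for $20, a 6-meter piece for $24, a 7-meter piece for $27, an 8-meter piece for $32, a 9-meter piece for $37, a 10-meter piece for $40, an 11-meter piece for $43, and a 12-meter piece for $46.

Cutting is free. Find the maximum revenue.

51

Let v[k] be the best obtainable value from length k. For each k, try every first piece i and keep the best of price[i] + v[k−i].
v[1] = 3
v[2] = 7
v[3] = 12
v[4] = 17
v[5] = 20  (first piece 1, then v[4]=17)
v[6] = 24  (first piece 2, then v[4]=17)
v[7] = 29  (first piece 3, then v[4]=17)
v[8] = 34  (first piece 4, then v[4]=17)
v[9] = 37  (first piece 1, then v[8]=34)
v[10] = 41  (first piece 2, then v[8]=34)
v[11] = 46  (first piece 3, then v[8]=34)
v[12] = 51  (first piece 4, then v[8]=34)
One optimal cutting: 4 + 4 + 4 → $17 + $17 + $17 = $51.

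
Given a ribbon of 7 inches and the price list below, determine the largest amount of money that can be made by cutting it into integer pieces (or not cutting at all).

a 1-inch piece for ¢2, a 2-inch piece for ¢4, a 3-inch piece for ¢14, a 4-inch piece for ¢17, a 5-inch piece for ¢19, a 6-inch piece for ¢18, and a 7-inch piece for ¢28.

Build v[k] bottom-up: v[k] = max over allowed piece i of (p[i] + v[k−i]).
v[1] = 2
v[2] = max(2+2, 4+0) = 4
v[3] = max(2+4, 4+2, 14+0) = 14
v[4] = max(2+14, 4+4, 14+2, 17+0) = 17
v[5] = max(2+17, 4+14, 14+4, 17+2, 19+0) = 19
v[6] = max(2+19, 4+17, 14+14, 17+4, 19+2, 18+0) = 28
v[7] = max(2+28, 4+19, 14+17, …, 18+2, 28+0) = 31
One optimal cutting: 4 + 3 → ¢17 + ¢14 = ¢31.

31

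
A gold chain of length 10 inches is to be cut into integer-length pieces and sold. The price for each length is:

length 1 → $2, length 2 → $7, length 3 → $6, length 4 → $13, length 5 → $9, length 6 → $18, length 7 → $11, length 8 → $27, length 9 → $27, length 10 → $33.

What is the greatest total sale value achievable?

35

Consider every possible first cut. v[k] is the best of p[i]+v[k−i] over all sellable i≤k.
v[1] = 2
v[2] = 7
v[3] = 9  (first piece 1, then v[2]=7)
v[4] = 14  (first piece 2, then v[2]=7)
v[5] = 16  (first piece 1, then v[4]=14)
v[6] = 21  (first piece 2, then v[4]=14)
v[7] = 23  (first piece 1, then v[6]=21)
v[8] = 28  (first piece 2, then v[6]=21)
v[9] = 30  (first piece 1, then v[8]=28)
v[10] = 35  (first piece 2, then v[8]=28)
One optimal cutting: 2 + 2 + 2 + 2 + 2 → $7 + $7 + $7 + $7 + $7 = $35.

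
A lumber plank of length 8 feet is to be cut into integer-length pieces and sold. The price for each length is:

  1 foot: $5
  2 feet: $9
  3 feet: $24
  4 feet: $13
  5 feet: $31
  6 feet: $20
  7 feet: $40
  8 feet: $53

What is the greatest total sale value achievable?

Build v[k] bottom-up: v[k] = max over allowed piece i of (p[i] + v[k−i]).
v[1] = 5
v[2] = 10  (first piece 1, then v[1]=5)
v[3] = 24
v[4] = 29  (first piece 1, then v[3]=24)
v[5] = 34  (first piece 1, then v[4]=29)
v[6] = 48  (first piece 3, then v[3]=24)
v[7] = 53  (first piece 1, then v[6]=48)
v[8] = 58  (first piece 1, then v[7]=53)
One optimal cutting: 3 + 3 + 1 + 1 → $24 + $24 + $5 + $5 = $58.

58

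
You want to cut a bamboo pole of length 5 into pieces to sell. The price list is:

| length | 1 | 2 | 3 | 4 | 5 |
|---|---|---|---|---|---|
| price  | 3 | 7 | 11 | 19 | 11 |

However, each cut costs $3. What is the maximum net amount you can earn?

19

Build r[k] bottom-up: r[k] = max over allowed piece i of (p[i] + r[k−i]) − 3 per cut.
r[1] = 3
r[2] = max(3+3-3, 7+0) = 7
r[3] = max(3+7-3, 7+3-3, 11+0) = 11
r[4] = max(3+11-3, 7+7-3, 11+3-3, 19+0) = 19
r[5] = max(3+19-3, 7+11-3, 11+7-3, 19+3-3, 11+0) = 19
One optimal plan: pieces 4 + 1 (1 cut) → $22 − $3 = $19.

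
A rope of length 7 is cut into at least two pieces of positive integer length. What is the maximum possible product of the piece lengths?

12

Let g[k] be the best product for length k (with at least one cut). For each first piece i, the rest contributes max(k−i, g[k−i]).
Small cases: g[2]=1.
g[3] = max(1·2, 2·1) = 2
g[4] = max(1·3, 2·2, 3·1) = 4
g[5] = max(1·4, 2·3, 3·2, 4·1) = 6
g[6] = max(1·6, 2·4, 3·3, 4·2, 5·1) = 9
g[7] = max(1·9, 2·6, 3·4, 4·3, 5·2, 6·1) = 12
One optimal split: 3 + 2 + 2; product 3·2·2 = 12.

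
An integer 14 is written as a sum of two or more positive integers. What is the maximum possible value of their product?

162

Define m[k] = max over 1≤i<k of i · max(k−i, m[k−i]); the inner max lets the remainder stay uncut if that's better.
m[2] = 1·max(1,0) = 1·1 = 1
m[3] = 1·max(2,1) = 1·2 = 2
m[4] = 2·max(2,1) = 2·2 = 4
m[5] = 2·max(3,2) = 2·3 = 6
m[6] = 3·max(3,2) = 3·3 = 9
m[7] = 2·max(5,6) = 2·6 = 12
m[8] = 2·max(6,9) = 2·9 = 18
m[9] = 3·max(6,9) = 3·9 = 27
m[10] = 2·max(8,18) = 2·18 = 36
m[11] = 2·max(9,27) = 2·27 = 54
m[12] = 3·max(9,27) = 3·27 = 81
m[13] = 2·max(11,54) = 2·54 = 108
m[14] = 2·max(12,81) = 2·81 = 162
One optimal split: 3 + 3 + 3 + 3 + 2; product 3·3·3·3·2 = 162.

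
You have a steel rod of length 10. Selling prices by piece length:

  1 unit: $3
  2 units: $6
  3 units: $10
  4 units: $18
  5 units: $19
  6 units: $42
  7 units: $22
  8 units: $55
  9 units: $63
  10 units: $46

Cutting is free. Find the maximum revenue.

Let v[k] be the best obtainable value from length k. For each k, try every first piece i and keep the best of price[i] + v[k−i].
v[1] = 3
v[2] = max(3+3, 6+0) = 6
v[3] = max(3+6, 6+3, 10+0) = 10
v[4] = max(3+10, 6+6, 10+3, 18+0) = 18
v[5] = max(3+18, 6+10, 10+6, 18+3, 19+0) = 21
v[6] = max(3+21, 6+18, 10+10, 18+6, 19+3, 42+0) = 42
v[7] = max(3+42, 6+21, 10+18, …, 42+3, 22+0) = 45
v[8] = max(3+45, 6+42, 10+21, …, 22+3, 55+0) = 55
v[9] = max(3+55, 6+45, 10+42, …, 55+3, 63+0) = 63
v[10] = max(3+63, 6+55, 10+45, …, 63+3, 46+0) = 66
One optimal cutting: 9 + 1 → $63 + $3 = $66.

66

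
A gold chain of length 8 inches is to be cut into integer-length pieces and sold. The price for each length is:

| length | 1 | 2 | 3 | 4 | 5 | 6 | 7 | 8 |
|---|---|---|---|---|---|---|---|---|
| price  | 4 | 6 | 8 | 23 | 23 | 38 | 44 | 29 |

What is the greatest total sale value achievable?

48

Let R[k] be the best obtainable value from length k. For each k, try every first piece i and keep the best of price[i] + R[k−i].
R[1] = 4
R[2] = max(4+4, 6+0) = 8
R[3] = max(4+8, 6+4, 8+0) = 12
R[4] = max(4+12, 6+8, 8+4, 23+0) = 23
R[5] = max(4+23, 6+12, 8+8, 23+4, 23+0) = 27
R[6] = max(4+27, 6+23, 8+12, 23+8, 23+4, 38+0) = 38
R[7] = max(4+38, 6+27, 8+23, …, 38+4, 44+0) = 44
R[8] = max(4+44, 6+38, 8+27, …, 44+4, 29+0) = 48
One optimal cutting: 7 + 1 → $44 + $4 = $48.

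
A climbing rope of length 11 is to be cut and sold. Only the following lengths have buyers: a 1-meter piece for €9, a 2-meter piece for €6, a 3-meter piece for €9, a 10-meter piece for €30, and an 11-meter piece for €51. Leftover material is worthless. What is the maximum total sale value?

Consider every possible first cut. f[k] is the best of p[i]+f[k−i] over all sellable i≤k.
f[1] = 9
f[2] = max(9+9, 6+0) = 18
f[3] = max(9+18, 6+9, 9+0) = 27
f[4] = max(9+27, 6+18, 9+9) = 36
f[5] = max(9+36, 6+27, 9+18) = 45
f[6] = max(9+45, 6+36, 9+27) = 54
f[7] = max(9+54, 6+45, 9+36) = 63
f[8] = max(9+63, 6+54, 9+45) = 72
f[9] = max(9+72, 6+63, 9+54) = 81
f[10] = max(9+81, 6+72, 9+63, 30+0) = 90
f[11] = max(9+90, 6+81, 9+72, 30+9, 51+0) = 99
One optimal cutting: 1 + 1 + 1 + 1 + 1 + 1 + 1 + 1 + 1 + 1 + 1 → €99.

99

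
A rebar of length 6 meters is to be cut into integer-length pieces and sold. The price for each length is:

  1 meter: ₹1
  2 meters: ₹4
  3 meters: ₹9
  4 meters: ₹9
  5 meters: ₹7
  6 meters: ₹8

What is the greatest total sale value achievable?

18

Consider every possible first cut. R[k] is the best of p[i]+R[k−i] over all sellable i≤k.
R[1] = 1
R[2] = max(1+1, 4+0) = 4
R[3] = max(1+4, 4+1, 9+0) = 9
R[4] = max(1+9, 4+4, 9+1, 9+0) = 10
R[5] = max(1+10, 4+9, 9+4, 9+1, 7+0) = 13
R[6] = max(1+13, 4+10, 9+9, 9+4, 7+1, 8+0) = 18
One optimal cutting: 3 + 3 → ₹9 + ₹9 = ₹18.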